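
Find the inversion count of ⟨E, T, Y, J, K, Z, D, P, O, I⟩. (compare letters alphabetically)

24 inversions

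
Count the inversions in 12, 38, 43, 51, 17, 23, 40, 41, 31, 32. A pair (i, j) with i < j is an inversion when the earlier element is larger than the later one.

Count, for each position, how many later elements it exceeds:
12 → none → 0
38 → 17, 23, 31, 32 → 4
43 → 17, 23, 40, 41, 31, 32 → 6
51 → 17, 23, 40, 41, 31, 32 → 6
17 → none → 0
23 → none → 0
40 → 31, 32 → 2
41 → 31, 32 → 2
31 → none → 0
32 → none → 0
Sum: 0 + 4 + 6 + 6 + 0 + 0 + 2 + 2 + 0 + 0 = 20

Out-of-order pairs: 20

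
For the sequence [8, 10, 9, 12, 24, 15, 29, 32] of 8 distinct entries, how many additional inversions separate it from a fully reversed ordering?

26

Maximum inversions for 8 distinct elements is C(8, 2) = 8·7/2 = 28.
Current inversions — for each element, count later smaller elements:
8: 0
10: 1
9: 0
12: 0
24: 1
15: 0
29: 0
32: 0
Current total: 0 + 1 + 0 + 0 + 1 + 0 + 0 + 0 = 2
Shortfall: 28 − 2 = 26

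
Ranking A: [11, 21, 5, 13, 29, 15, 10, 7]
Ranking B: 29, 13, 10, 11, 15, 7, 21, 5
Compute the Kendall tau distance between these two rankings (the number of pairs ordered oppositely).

There are 15 discordant pairs.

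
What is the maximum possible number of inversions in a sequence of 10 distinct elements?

45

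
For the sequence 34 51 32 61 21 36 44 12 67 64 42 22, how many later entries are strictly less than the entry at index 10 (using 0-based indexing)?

1 such element

The element at index 10 is 42.
Elements after it: 22
Those smaller than 42: 22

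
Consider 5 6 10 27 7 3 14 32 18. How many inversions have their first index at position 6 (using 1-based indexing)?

The element at index 6 is 3.
Elements after it: 14, 32, 18
None of them are smaller than 3.

0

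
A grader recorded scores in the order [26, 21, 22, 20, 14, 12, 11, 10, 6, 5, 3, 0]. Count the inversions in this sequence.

For each element, count later entries that are smaller:
26: 11
21: 9
22: 9
20: 8
14: 7
12: 6
11: 5
10: 4
6: 3
5: 2
3: 1
0: 0
Sum: 11 + 9 + 9 + 8 + 7 + 6 + 5 + 4 + 3 + 2 + 1 + 0 = 65

Inversions: 65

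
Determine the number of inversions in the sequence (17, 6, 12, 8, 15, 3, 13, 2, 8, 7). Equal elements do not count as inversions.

For each element, count later entries that are smaller:
17 → 6, 12, 8, 15, 3, 13, 2, 8, 7 → 9
6 → 3, 2 → 2
12 → 8, 3, 2, 8, 7 → 5
8 → 3, 2, 7 → 3
15 → 3, 13, 2, 8, 7 → 5
3 → 2 → 1
13 → 2, 8, 7 → 3
2 → none → 0
8 → 7 → 1
7 → none → 0
Sum: 9 + 2 + 5 + 3 + 5 + 1 + 3 + 0 + 1 + 0 = 29

29 inversions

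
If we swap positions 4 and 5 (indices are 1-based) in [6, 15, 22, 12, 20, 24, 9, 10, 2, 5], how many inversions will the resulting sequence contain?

30

Positions 4 and 5 hold 12 and 20; after swapping, the array is [6, 15, 22, 20, 12, 24, 9, 10, 2, 5].
For each element, count later entries that are smaller:
6 → 2, 5 → 2
15 → 12, 9, 10, 2, 5 → 5
22 → 20, 12, 9, 10, 2, 5 → 6
20 → 12, 9, 10, 2, 5 → 5
12 → 9, 10, 2, 5 → 4
24 → 9, 10, 2, 5 → 4
9 → 2, 5 → 2
10 → 2, 5 → 2
2 → none → 0
5 → none → 0
Sum: 2 + 5 + 6 + 5 + 4 + 4 + 2 + 2 + 0 + 0 = 30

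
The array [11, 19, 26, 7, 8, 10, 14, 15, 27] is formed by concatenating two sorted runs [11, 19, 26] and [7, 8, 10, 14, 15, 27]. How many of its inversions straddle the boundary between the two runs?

There are 13 cross-inversions.

Count, for every r in R, how many entries of L exceed r:
r = 7: 11, 19, 26 → 3
r = 8: 11, 19, 26 → 3
r = 10: 11, 19, 26 → 3
r = 14: 19, 26 → 2
r = 15: 19, 26 → 2
r = 27: none → 0
Cross-inversions: 3 + 3 + 3 + 2 + 2 + 0 = 13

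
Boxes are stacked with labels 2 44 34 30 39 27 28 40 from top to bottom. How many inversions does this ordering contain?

13 inversions

Sweep left to right; for each value list the smaller values that follow it:
2 → none → 0
44 → 34, 30, 39, 27, 28, 40 → 6
34 → 30, 27, 28 → 3
30 → 27, 28 → 2
39 → 27, 28 → 2
27 → none → 0
28 → none → 0
40 → none → 0
Sum: 0 + 6 + 3 + 2 + 2 + 0 + 0 + 0 = 13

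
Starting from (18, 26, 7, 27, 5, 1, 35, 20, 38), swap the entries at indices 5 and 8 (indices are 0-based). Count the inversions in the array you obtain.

Inversions: 19

Positions 5 and 8 hold 1 and 38; after swapping, the array is [18, 26, 7, 27, 5, 38, 35, 20, 1].
Element-by-element contributions:
18 → 7, 5, 1 → 3
26 → 7, 5, 20, 1 → 4
7 → 5, 1 → 2
27 → 5, 20, 1 → 3
5 → 1 → 1
38 → 35, 20, 1 → 3
35 → 20, 1 → 2
20 → 1 → 1
1 → none → 0
Sum: 3 + 4 + 2 + 3 + 1 + 3 + 2 + 1 + 0 = 19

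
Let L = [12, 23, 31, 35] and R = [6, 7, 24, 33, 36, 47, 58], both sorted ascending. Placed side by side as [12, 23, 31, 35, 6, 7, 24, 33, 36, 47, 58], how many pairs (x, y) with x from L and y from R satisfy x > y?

11

Take each right-half value and tally the left-half values above it:
r = 6: 12, 23, 31, 35 → 4
r = 7: 12, 23, 31, 35 → 4
r = 24: 31, 35 → 2
r = 33: 35 → 1
r = 36: none → 0
r = 47: none → 0
r = 58: none → 0
Cross-inversions: 4 + 4 + 2 + 1 + 0 + 0 + 0 = 11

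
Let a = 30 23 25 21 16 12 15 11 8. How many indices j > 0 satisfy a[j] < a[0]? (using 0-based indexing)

8

The element at index 0 is 30.
Elements after it: 23, 25, 21, 16, 12, 15, 11, 8
Those smaller than 30: 23, 25, 21, 16, 12, 15, 11, 8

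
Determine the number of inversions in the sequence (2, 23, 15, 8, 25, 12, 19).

8 out-of-order pairs

Listing every pair i<j with a[i]>a[j] (using 0-based positions):
(1,2): 23 > 15
(1,3): 23 > 8
(1,5): 23 > 12
(1,6): 23 > 19
(2,3): 15 > 8
(2,5): 15 > 12
(4,5): 25 > 12
(4,6): 25 > 19
That's 8 pairs.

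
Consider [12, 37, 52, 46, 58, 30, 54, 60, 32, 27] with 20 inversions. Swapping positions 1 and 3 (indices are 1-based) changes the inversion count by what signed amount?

Positions 1 and 3 hold 12 and 52; after swapping, the array is [52, 37, 12, 46, 58, 30, 54, 60, 32, 27].
Count, for each position, how many later elements it exceeds:
52 → 37, 12, 46, 30, 32, 27 → 6
37 → 12, 30, 32, 27 → 4
12 → none → 0
46 → 30, 32, 27 → 3
58 → 30, 54, 32, 27 → 4
30 → 27 → 1
54 → 32, 27 → 2
60 → 32, 27 → 2
32 → 27 → 1
27 → none → 0
Sum: 6 + 4 + 0 + 3 + 4 + 1 + 2 + 2 + 1 + 0 = 23
Change: 23 − 20 = +3

+3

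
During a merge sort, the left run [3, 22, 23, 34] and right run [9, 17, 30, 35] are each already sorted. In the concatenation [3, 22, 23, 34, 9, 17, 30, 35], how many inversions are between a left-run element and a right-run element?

7

For each element r of the right run, count left-run elements greater than r:
r = 9: 22, 23, 34 → 3
r = 17: 22, 23, 34 → 3
r = 30: 34 → 1
r = 35: none → 0
Cross-inversions: 3 + 3 + 1 + 0 = 7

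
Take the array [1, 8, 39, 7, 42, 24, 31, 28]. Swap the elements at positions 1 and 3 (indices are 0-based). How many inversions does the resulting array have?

8

Positions 1 and 3 hold 8 and 7; after swapping, the array is [1, 7, 39, 8, 42, 24, 31, 28].
Sweep left to right; for each value list the smaller values that follow it:
1: 0
7: 0
39: 4
8: 0
42: 3
24: 0
31: 1
28: 0
Sum: 0 + 0 + 4 + 0 + 3 + 0 + 1 + 0 = 8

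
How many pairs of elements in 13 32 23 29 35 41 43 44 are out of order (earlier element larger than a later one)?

For each element, count later entries that are smaller:
13 → none → 0
32 → 23, 29 → 2
23 → none → 0
29 → none → 0
35 → none → 0
41 → none → 0
43 → none → 0
44 → none → 0
Sum: 0 + 2 + 0 + 0 + 0 + 0 + 0 + 0 = 2

2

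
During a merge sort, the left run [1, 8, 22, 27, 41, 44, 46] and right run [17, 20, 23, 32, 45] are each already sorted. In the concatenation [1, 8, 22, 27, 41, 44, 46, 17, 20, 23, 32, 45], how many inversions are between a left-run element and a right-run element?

18 cross-inversions

For each element r of the right run, count left-run elements greater than r:
r = 17: 22, 27, 41, 44, 46 → 5
r = 20: 22, 27, 41, 44, 46 → 5
r = 23: 27, 41, 44, 46 → 4
r = 32: 41, 44, 46 → 3
r = 45: 46 → 1
Cross-inversions: 5 + 5 + 4 + 3 + 1 = 18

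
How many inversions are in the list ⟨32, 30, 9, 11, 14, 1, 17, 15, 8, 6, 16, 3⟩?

45 inversions

Element-by-element contributions:
32 → 30, 9, 11, 14, 1, 17, 15, 8, 6, 16, 3 → 11
30 → 9, 11, 14, 1, 17, 15, 8, 6, 16, 3 → 10
9 → 1, 8, 6, 3 → 4
11 → 1, 8, 6, 3 → 4
14 → 1, 8, 6, 3 → 4
1 → none → 0
17 → 15, 8, 6, 16, 3 → 5
15 → 8, 6, 3 → 3
8 → 6, 3 → 2
6 → 3 → 1
16 → 3 → 1
3 → none → 0
Sum: 11 + 10 + 4 + 4 + 4 + 0 + 5 + 3 + 2 + 1 + 1 + 0 = 45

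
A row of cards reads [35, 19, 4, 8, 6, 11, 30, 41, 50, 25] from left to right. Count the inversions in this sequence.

15 inversions

For each element, count later entries that are smaller:
35 → 19, 4, 8, 6, 11, 30, 25 → 7
19 → 4, 8, 6, 11 → 4
4 → none → 0
8 → 6 → 1
6 → none → 0
11 → none → 0
30 → 25 → 1
41 → 25 → 1
50 → 25 → 1
25 → none → 0
Sum: 7 + 4 + 0 + 1 + 0 + 0 + 1 + 1 + 1 + 0 = 15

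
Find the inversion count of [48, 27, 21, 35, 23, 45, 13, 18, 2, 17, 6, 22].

Sweep left to right; for each value list the smaller values that follow it:
48 → 27, 21, 35, 23, 45, 13, 18, 2, 17, 6, 22 → 11
27 → 21, 23, 13, 18, 2, 17, 6, 22 → 8
21 → 13, 18, 2, 17, 6 → 5
35 → 23, 13, 18, 2, 17, 6, 22 → 7
23 → 13, 18, 2, 17, 6, 22 → 6
45 → 13, 18, 2, 17, 6, 22 → 6
13 → 2, 6 → 2
18 → 2, 17, 6 → 3
2 → none → 0
17 → 6 → 1
6 → none → 0
22 → none → 0
Sum: 11 + 8 + 5 + 7 + 6 + 6 + 2 + 3 + 0 + 1 + 0 + 0 = 49

There are 49 inversions.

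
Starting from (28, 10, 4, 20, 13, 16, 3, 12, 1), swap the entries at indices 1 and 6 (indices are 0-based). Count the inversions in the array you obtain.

Positions 1 and 6 hold 10 and 3; after swapping, the array is [28, 3, 4, 20, 13, 16, 10, 12, 1].
Sweep left to right; for each value list the smaller values that follow it:
28 → 3, 4, 20, 13, 16, 10, 12, 1 → 8
3 → 1 → 1
4 → 1 → 1
20 → 13, 16, 10, 12, 1 → 5
13 → 10, 12, 1 → 3
16 → 10, 12, 1 → 3
10 → 1 → 1
12 → 1 → 1
1 → none → 0
Sum: 8 + 1 + 1 + 5 + 3 + 3 + 1 + 1 + 0 = 23

23 inversions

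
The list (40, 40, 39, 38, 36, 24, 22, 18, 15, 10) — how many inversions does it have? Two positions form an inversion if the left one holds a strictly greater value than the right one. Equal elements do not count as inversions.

There are 44 inversions.

Element-by-element contributions:
40 → 39, 38, 36, 24, 22, 18, 15, 10 → 8
40 → 39, 38, 36, 24, 22, 18, 15, 10 → 8
39 → 38, 36, 24, 22, 18, 15, 10 → 7
38 → 36, 24, 22, 18, 15, 10 → 6
36 → 24, 22, 18, 15, 10 → 5
24 → 22, 18, 15, 10 → 4
22 → 18, 15, 10 → 3
18 → 15, 10 → 2
15 → 10 → 1
10 → none → 0
Sum: 8 + 8 + 7 + 6 + 5 + 4 + 3 + 2 + 1 + 0 = 44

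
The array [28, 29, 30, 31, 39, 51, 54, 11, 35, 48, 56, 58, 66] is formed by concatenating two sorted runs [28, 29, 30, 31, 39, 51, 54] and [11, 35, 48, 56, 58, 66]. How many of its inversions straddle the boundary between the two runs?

12 split inversions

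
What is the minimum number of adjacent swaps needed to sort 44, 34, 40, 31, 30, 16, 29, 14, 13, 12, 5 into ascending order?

The minimum number of adjacent swaps to sort an array equals its inversion count, since every such swap removes exactly one inversion.
Count inversions — for each element, later elements that are smaller:
44: 34, 40, 31, 30, 16, 29, 14, 13, 12, 5 → 10
34: 31, 30, 16, 29, 14, 13, 12, 5 → 8
40: 31, 30, 16, 29, 14, 13, 12, 5 → 8
31: 30, 16, 29, 14, 13, 12, 5 → 7
30: 16, 29, 14, 13, 12, 5 → 6
16: 14, 13, 12, 5 → 4
29: 14, 13, 12, 5 → 4
14: 13, 12, 5 → 3
13: 12, 5 → 2
12: 5 → 1
5: none → 0
Total inversions: 10 + 8 + 8 + 7 + 6 + 4 + 4 + 3 + 2 + 1 + 0 = 53

53 adjacent swaps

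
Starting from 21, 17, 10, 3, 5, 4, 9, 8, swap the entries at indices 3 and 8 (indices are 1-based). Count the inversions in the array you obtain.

17

Positions 3 and 8 hold 10 and 8; after swapping, the array is [21, 17, 8, 3, 5, 4, 9, 10].
Count, for each position, how many later elements it exceeds:
21: 7
17: 6
8: 3
3: 0
5: 1
4: 0
9: 0
10: 0
Sum: 7 + 6 + 3 + 0 + 1 + 0 + 0 + 0 = 17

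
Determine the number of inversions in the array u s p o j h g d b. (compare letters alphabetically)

36

Element-by-element contributions:
u → s, p, o, j, h, g, d, b → 8
s → p, o, j, h, g, d, b → 7
p → o, j, h, g, d, b → 6
o → j, h, g, d, b → 5
j → h, g, d, b → 4
h → g, d, b → 3
g → d, b → 2
d → b → 1
b → none → 0
Sum: 8 + 7 + 6 + 5 + 4 + 3 + 2 + 1 + 0 = 36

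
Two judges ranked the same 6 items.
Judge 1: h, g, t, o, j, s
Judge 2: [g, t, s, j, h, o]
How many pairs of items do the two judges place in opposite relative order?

7

Assign each item its position (1..6) in the first ordering, then rewrite the second ordering as that position sequence:
positions: h→1, g→2, t→3, o→4, j→5, s→6
second ordering as positions: [2, 3, 6, 5, 1, 4]
Discordant pairs = inversions in this position sequence.
2: 1 → 1
3: 1 → 1
6: 5, 1, 4 → 3
5: 1, 4 → 2
1: 0
4: 0
Total: 1 + 1 + 3 + 2 + 0 + 0 = 7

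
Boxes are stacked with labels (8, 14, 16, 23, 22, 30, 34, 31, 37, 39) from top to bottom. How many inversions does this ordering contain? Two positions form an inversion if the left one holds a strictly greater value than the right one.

For each element, count later entries that are smaller:
8: 0
14: 0
16: 0
23: 1
22: 0
30: 0
34: 1
31: 0
37: 0
39: 0
Sum: 0 + 0 + 0 + 1 + 0 + 0 + 1 + 0 + 0 + 0 = 2

2 out-of-order pairs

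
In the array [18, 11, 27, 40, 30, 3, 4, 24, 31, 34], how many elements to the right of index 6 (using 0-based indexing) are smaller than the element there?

0

The element at index 6 is 4.
Elements after it: 24, 31, 34
None of them are smaller than 4.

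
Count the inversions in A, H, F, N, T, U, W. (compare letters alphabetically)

Listing every pair i<j with a[i]>a[j] (using 0-based positions):
(1,2): H > F
That's 1 pair.

1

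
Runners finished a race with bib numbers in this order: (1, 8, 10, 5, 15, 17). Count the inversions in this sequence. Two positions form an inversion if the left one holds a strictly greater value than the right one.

Listing every pair i<j with a[i]>a[j] (using 0-based positions):
(1,3): 8 > 5
(2,3): 10 > 5
That's 2 pairs.

2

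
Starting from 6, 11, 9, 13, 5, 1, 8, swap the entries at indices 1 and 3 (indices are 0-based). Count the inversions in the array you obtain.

14

Positions 1 and 3 hold 11 and 13; after swapping, the array is [6, 13, 9, 11, 5, 1, 8].
Sweep left to right; for each value list the smaller values that follow it:
6 → 5, 1 → 2
13 → 9, 11, 5, 1, 8 → 5
9 → 5, 1, 8 → 3
11 → 5, 1, 8 → 3
5 → 1 → 1
1 → none → 0
8 → none → 0
Sum: 2 + 5 + 3 + 3 + 1 + 0 + 0 = 14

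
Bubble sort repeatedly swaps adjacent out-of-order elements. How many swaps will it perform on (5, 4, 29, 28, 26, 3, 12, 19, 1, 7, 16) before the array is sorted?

32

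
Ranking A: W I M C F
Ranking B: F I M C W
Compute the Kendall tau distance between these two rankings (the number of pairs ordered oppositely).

Assign each item its position (1..5) in the first ordering, then rewrite the second ordering as that position sequence:
positions: W→1, I→2, M→3, C→4, F→5
second ordering as positions: [5, 2, 3, 4, 1]
Discordant pairs = inversions in this position sequence.
5: 2, 3, 4, 1 → 4
2: 1 → 1
3: 1 → 1
4: 1 → 1
1: 0
Total: 4 + 1 + 1 + 1 + 0 = 7

7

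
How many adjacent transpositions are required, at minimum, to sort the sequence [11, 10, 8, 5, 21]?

The minimum number of adjacent swaps to sort an array equals its inversion count, since every such swap removes exactly one inversion.
Count inversions — for each element, later elements that are smaller:
11: 10, 8, 5 → 3
10: 8, 5 → 2
8: 5 → 1
5: none → 0
21: none → 0
Total inversions: 3 + 2 + 1 + 0 + 0 = 6

6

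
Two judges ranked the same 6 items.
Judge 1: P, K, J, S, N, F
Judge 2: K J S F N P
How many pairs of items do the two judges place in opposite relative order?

6

Assign each item its position (1..6) in the first ordering, then rewrite the second ordering as that position sequence:
positions: P→1, K→2, J→3, S→4, N→5, F→6
second ordering as positions: [2, 3, 4, 6, 5, 1]
Discordant pairs = inversions in this position sequence.
2: 1 → 1
3: 1 → 1
4: 1 → 1
6: 5, 1 → 2
5: 1 → 1
1: 0
Total: 1 + 1 + 1 + 2 + 1 + 0 = 6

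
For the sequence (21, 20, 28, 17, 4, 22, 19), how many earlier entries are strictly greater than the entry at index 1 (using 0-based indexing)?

1

The element at index 1 is 20.
Elements before it: 21
Those larger than 20: 21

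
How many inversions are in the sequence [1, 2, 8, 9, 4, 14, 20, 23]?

Sweep left to right; for each value list the smaller values that follow it:
1: 0
2: 0
8: 1
9: 1
4: 0
14: 0
20: 0
23: 0
Sum: 0 + 0 + 1 + 1 + 0 + 0 + 0 + 0 = 2

2 inversions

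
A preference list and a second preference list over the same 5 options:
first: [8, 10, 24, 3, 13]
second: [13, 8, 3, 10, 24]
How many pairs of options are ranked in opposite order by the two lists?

6 pairs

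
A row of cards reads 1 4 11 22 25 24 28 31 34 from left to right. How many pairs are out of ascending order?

1

Element-by-element contributions:
1: 0
4: 0
11: 0
22: 0
25: 1
24: 0
28: 0
31: 0
34: 0
Sum: 0 + 0 + 0 + 0 + 1 + 0 + 0 + 0 + 0 = 1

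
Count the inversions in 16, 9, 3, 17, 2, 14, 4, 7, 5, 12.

25

Element-by-element contributions:
16: 8
9: 5
3: 1
17: 6
2: 0
14: 4
4: 0
7: 1
5: 0
12: 0
Sum: 8 + 5 + 1 + 6 + 0 + 4 + 0 + 1 + 0 + 0 = 25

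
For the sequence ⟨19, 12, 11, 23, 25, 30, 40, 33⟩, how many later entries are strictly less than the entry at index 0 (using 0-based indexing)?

2 such elements

The element at index 0 is 19.
Elements after it: 12, 11, 23, 25, 30, 40, 33
Those smaller than 19: 12, 11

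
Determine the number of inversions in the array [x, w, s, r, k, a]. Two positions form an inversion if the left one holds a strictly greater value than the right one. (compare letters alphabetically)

Inversions: 15

Count, for each position, how many later elements it exceeds:
x: 5
w: 4
s: 3
r: 2
k: 1
a: 0
Sum: 5 + 4 + 3 + 2 + 1 + 0 = 15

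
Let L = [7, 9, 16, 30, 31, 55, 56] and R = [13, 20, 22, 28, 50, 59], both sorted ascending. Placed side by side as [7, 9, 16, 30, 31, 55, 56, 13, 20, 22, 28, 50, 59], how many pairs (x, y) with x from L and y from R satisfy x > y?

19 split inversions

Count, for every r in R, how many entries of L exceed r:
r = 13: 16, 30, 31, 55, 56 → 5
r = 20: 30, 31, 55, 56 → 4
r = 22: 30, 31, 55, 56 → 4
r = 28: 30, 31, 55, 56 → 4
r = 50: 55, 56 → 2
r = 59: none → 0
Cross-inversions: 5 + 4 + 4 + 4 + 2 + 0 = 19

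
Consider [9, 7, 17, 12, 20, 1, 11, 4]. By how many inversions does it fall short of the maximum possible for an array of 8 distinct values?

12 inversions short

Maximum inversions for 8 distinct elements is C(8, 2) = 8·7/2 = 28.
Current inversions — for each element, count later smaller elements:
9: 3
7: 2
17: 4
12: 3
20: 3
1: 0
11: 1
4: 0
Current total: 3 + 2 + 4 + 3 + 3 + 0 + 1 + 0 = 16
Shortfall: 28 − 16 = 12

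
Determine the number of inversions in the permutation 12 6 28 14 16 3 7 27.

13

Count, for each position, how many later elements it exceeds:
12 → 6, 3, 7 → 3
6 → 3 → 1
28 → 14, 16, 3, 7, 27 → 5
14 → 3, 7 → 2
16 → 3, 7 → 2
3 → none → 0
7 → none → 0
27 → none → 0
Sum: 3 + 1 + 5 + 2 + 2 + 0 + 0 + 0 = 13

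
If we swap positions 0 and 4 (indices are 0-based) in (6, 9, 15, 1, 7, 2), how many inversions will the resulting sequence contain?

Positions 0 and 4 hold 6 and 7; after swapping, the array is [7, 9, 15, 1, 6, 2].
Count, for each position, how many later elements it exceeds:
7: 3
9: 3
15: 3
1: 0
6: 1
2: 0
Sum: 3 + 3 + 3 + 0 + 1 + 0 = 10

10 inversions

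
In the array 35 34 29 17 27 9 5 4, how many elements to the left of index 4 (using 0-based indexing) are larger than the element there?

The element at index 4 is 27.
Elements before it: 35, 34, 29, 17
Those larger than 27: 35, 34, 29

3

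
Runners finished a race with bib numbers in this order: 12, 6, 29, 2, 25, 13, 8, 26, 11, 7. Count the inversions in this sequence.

24 inversions

Element-by-element contributions:
12: 5
6: 1
29: 7
2: 0
25: 4
13: 3
8: 1
26: 2
11: 1
7: 0
Sum: 5 + 1 + 7 + 0 + 4 + 3 + 1 + 2 + 1 + 0 = 24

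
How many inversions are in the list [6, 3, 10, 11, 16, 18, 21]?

1 inversion

For each element, count later entries that are smaller:
6 → 3 → 1
3 → none → 0
10 → none → 0
11 → none → 0
16 → none → 0
18 → none → 0
21 → none → 0
Sum: 1 + 0 + 0 + 0 + 0 + 0 + 0 = 1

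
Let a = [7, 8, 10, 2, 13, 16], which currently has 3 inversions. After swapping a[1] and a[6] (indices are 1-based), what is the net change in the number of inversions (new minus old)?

+7

Positions 1 and 6 hold 7 and 16; after swapping, the array is [16, 8, 10, 2, 13, 7].
Sweep left to right; for each value list the smaller values that follow it:
16: 5
8: 2
10: 2
2: 0
13: 1
7: 0
Sum: 5 + 2 + 2 + 0 + 1 + 0 = 10
Change: 10 − 3 = +7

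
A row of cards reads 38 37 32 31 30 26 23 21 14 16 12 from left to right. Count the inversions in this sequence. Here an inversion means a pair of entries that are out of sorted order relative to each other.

54 inversions

Element-by-element contributions:
38 → 37, 32, 31, 30, 26, 23, 21, 14, 16, 12 → 10
37 → 32, 31, 30, 26, 23, 21, 14, 16, 12 → 9
32 → 31, 30, 26, 23, 21, 14, 16, 12 → 8
31 → 30, 26, 23, 21, 14, 16, 12 → 7
30 → 26, 23, 21, 14, 16, 12 → 6
26 → 23, 21, 14, 16, 12 → 5
23 → 21, 14, 16, 12 → 4
21 → 14, 16, 12 → 3
14 → 12 → 1
16 → 12 → 1
12 → none → 0
Sum: 10 + 9 + 8 + 7 + 6 + 5 + 4 + 3 + 1 + 1 + 0 = 54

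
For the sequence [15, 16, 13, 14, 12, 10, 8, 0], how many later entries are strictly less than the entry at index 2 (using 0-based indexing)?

The element at index 2 is 13.
Elements after it: 14, 12, 10, 8, 0
Those smaller than 13: 12, 10, 8, 0

4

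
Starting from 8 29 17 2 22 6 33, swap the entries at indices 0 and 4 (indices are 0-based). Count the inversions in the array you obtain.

Positions 0 and 4 hold 8 and 22; after swapping, the array is [22, 29, 17, 2, 8, 6, 33].
Count, for each position, how many later elements it exceeds:
22: 4
29: 4
17: 3
2: 0
8: 1
6: 0
33: 0
Sum: 4 + 4 + 3 + 0 + 1 + 0 + 0 = 12

12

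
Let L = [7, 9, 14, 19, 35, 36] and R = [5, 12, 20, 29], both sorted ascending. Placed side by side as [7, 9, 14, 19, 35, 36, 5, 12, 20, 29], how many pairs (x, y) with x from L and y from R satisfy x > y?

Take each right-half value and tally the left-half values above it:
r = 5: 7, 9, 14, 19, 35, 36 → 6
r = 12: 14, 19, 35, 36 → 4
r = 20: 35, 36 → 2
r = 29: 35, 36 → 2
Cross-inversions: 6 + 4 + 2 + 2 = 14

14 split inversions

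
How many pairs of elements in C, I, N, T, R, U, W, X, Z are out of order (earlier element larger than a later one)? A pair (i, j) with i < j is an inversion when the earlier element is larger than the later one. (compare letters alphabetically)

Sweep left to right; for each value list the smaller values that follow it:
C → none → 0
I → none → 0
N → none → 0
T → R → 1
R → none → 0
U → none → 0
W → none → 0
X → none → 0
Z → none → 0
Sum: 0 + 0 + 0 + 1 + 0 + 0 + 0 + 0 + 0 = 1

1 inversion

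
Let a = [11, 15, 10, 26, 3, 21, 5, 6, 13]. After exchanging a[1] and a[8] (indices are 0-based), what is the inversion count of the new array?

There are 19 inversions.

Positions 1 and 8 hold 15 and 13; after swapping, the array is [11, 13, 10, 26, 3, 21, 5, 6, 15].
Element-by-element contributions:
11 → 10, 3, 5, 6 → 4
13 → 10, 3, 5, 6 → 4
10 → 3, 5, 6 → 3
26 → 3, 21, 5, 6, 15 → 5
3 → none → 0
21 → 5, 6, 15 → 3
5 → none → 0
6 → none → 0
15 → none → 0
Sum: 4 + 4 + 3 + 5 + 0 + 3 + 0 + 0 + 0 = 19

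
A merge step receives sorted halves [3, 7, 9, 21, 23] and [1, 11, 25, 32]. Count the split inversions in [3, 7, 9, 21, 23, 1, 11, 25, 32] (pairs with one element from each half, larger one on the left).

7 cross-inversions

For each element r of the right run, count left-run elements greater than r:
r = 1: 3, 7, 9, 21, 23 → 5
r = 11: 21, 23 → 2
r = 25: none → 0
r = 32: none → 0
Cross-inversions: 5 + 2 + 0 + 0 = 7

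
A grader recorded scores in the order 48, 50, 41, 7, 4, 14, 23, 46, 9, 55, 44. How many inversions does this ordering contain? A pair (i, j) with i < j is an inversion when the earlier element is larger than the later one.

Element-by-element contributions:
48 → 41, 7, 4, 14, 23, 46, 9, 44 → 8
50 → 41, 7, 4, 14, 23, 46, 9, 44 → 8
41 → 7, 4, 14, 23, 9 → 5
7 → 4 → 1
4 → none → 0
14 → 9 → 1
23 → 9 → 1
46 → 9, 44 → 2
9 → none → 0
55 → 44 → 1
44 → none → 0
Sum: 8 + 8 + 5 + 1 + 0 + 1 + 1 + 2 + 0 + 1 + 0 = 27

There are 27 out-of-order pairs.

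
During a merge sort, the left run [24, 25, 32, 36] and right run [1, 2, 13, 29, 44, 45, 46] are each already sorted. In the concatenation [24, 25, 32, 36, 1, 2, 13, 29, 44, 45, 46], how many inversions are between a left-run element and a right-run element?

14 cross-inversions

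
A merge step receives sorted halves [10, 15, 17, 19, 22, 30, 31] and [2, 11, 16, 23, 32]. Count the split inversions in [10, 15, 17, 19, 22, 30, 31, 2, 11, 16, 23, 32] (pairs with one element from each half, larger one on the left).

Count, for every r in R, how many entries of L exceed r:
r = 2: 10, 15, 17, 19, 22, 30, 31 → 7
r = 11: 15, 17, 19, 22, 30, 31 → 6
r = 16: 17, 19, 22, 30, 31 → 5
r = 23: 30, 31 → 2
r = 32: none → 0
Cross-inversions: 7 + 6 + 5 + 2 + 0 = 20

20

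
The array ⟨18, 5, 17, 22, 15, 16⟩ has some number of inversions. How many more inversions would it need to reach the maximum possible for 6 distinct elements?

7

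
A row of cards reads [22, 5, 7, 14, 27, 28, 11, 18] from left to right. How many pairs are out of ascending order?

10

Element-by-element contributions:
22 → 5, 7, 14, 11, 18 → 5
5 → none → 0
7 → none → 0
14 → 11 → 1
27 → 11, 18 → 2
28 → 11, 18 → 2
11 → none → 0
18 → none → 0
Sum: 5 + 0 + 0 + 1 + 2 + 2 + 0 + 0 = 10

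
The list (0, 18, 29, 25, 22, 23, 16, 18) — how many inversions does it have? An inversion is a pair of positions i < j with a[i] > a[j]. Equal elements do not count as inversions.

For each element, count later entries that are smaller:
0 → none → 0
18 → 16 → 1
29 → 25, 22, 23, 16, 18 → 5
25 → 22, 23, 16, 18 → 4
22 → 16, 18 → 2
23 → 16, 18 → 2
16 → none → 0
18 → none → 0
Sum: 0 + 1 + 5 + 4 + 2 + 2 + 0 + 0 = 14

14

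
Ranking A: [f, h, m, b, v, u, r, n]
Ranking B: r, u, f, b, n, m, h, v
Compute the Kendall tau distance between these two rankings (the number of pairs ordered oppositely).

Assign each item its position (1..8) in the first ordering, then rewrite the second ordering as that position sequence:
positions: f→1, h→2, m→3, b→4, v→5, u→6, r→7, n→8
second ordering as positions: [7, 6, 1, 4, 8, 3, 2, 5]
Discordant pairs = inversions in this position sequence.
7: 6, 1, 4, 3, 2, 5 → 6
6: 1, 4, 3, 2, 5 → 5
1: 0
4: 3, 2 → 2
8: 3, 2, 5 → 3
3: 2 → 1
2: 0
5: 0
Total: 6 + 5 + 0 + 2 + 3 + 1 + 0 + 0 = 17

17 discordant pairs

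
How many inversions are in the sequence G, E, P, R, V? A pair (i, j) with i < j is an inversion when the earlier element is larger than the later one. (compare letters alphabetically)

Element-by-element contributions:
G → E → 1
E → none → 0
P → none → 0
R → none → 0
V → none → 0
Sum: 1 + 0 + 0 + 0 + 0 = 1

1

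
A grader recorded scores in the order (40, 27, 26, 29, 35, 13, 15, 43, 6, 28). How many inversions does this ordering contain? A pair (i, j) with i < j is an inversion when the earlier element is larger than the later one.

Sweep left to right; for each value list the smaller values that follow it:
40 → 27, 26, 29, 35, 13, 15, 6, 28 → 8
27 → 26, 13, 15, 6 → 4
26 → 13, 15, 6 → 3
29 → 13, 15, 6, 28 → 4
35 → 13, 15, 6, 28 → 4
13 → 6 → 1
15 → 6 → 1
43 → 6, 28 → 2
6 → none → 0
28 → none → 0
Sum: 8 + 4 + 3 + 4 + 4 + 1 + 1 + 2 + 0 + 0 = 27

27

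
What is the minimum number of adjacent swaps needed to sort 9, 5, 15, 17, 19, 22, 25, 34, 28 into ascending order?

2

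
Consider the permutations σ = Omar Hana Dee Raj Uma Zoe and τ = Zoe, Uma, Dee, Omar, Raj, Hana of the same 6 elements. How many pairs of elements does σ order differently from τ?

Assign each item its position (1..6) in the first ordering, then rewrite the second ordering as that position sequence:
positions: Omar→1, Hana→2, Dee→3, Raj→4, Uma→5, Zoe→6
second ordering as positions: [6, 5, 3, 1, 4, 2]
Discordant pairs = inversions in this position sequence.
6: 5, 3, 1, 4, 2 → 5
5: 3, 1, 4, 2 → 4
3: 1, 2 → 2
1: 0
4: 2 → 1
2: 0
Total: 5 + 4 + 2 + 0 + 1 + 0 = 12

Discordant pairs: 12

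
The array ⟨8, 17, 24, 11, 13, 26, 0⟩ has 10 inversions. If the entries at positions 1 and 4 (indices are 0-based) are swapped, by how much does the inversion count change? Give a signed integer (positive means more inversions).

Positions 1 and 4 hold 17 and 13; after swapping, the array is [8, 13, 24, 11, 17, 26, 0].
Sweep left to right; for each value list the smaller values that follow it:
8: 1
13: 2
24: 3
11: 1
17: 1
26: 1
0: 0
Sum: 1 + 2 + 3 + 1 + 1 + 1 + 0 = 9
Change: 9 − 10 = -1

-1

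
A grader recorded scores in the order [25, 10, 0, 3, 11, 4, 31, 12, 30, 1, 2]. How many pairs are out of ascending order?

For each element, count later entries that are smaller:
25 → 10, 0, 3, 11, 4, 12, 1, 2 → 8
10 → 0, 3, 4, 1, 2 → 5
0 → none → 0
3 → 1, 2 → 2
11 → 4, 1, 2 → 3
4 → 1, 2 → 2
31 → 12, 30, 1, 2 → 4
12 → 1, 2 → 2
30 → 1, 2 → 2
1 → none → 0
2 → none → 0
Sum: 8 + 5 + 0 + 2 + 3 + 2 + 4 + 2 + 2 + 0 + 0 = 28

There are 28 inversions.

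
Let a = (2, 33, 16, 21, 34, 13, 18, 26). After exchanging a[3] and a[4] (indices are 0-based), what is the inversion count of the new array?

Positions 3 and 4 hold 21 and 34; after swapping, the array is [2, 33, 16, 34, 21, 13, 18, 26].
Sweep left to right; for each value list the smaller values that follow it:
2: 0
33: 5
16: 1
34: 4
21: 2
13: 0
18: 0
26: 0
Sum: 0 + 5 + 1 + 4 + 2 + 0 + 0 + 0 = 12

12 inversions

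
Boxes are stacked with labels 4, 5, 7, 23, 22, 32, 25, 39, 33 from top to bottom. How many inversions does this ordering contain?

Sweep left to right; for each value list the smaller values that follow it:
4 → none → 0
5 → none → 0
7 → none → 0
23 → 22 → 1
22 → none → 0
32 → 25 → 1
25 → none → 0
39 → 33 → 1
33 → none → 0
Sum: 0 + 0 + 0 + 1 + 0 + 1 + 0 + 1 + 0 = 3

3 inversions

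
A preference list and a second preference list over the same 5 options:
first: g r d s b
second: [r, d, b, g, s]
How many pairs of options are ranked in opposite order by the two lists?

Assign each item its position (1..5) in the first ordering, then rewrite the second ordering as that position sequence:
positions: g→1, r→2, d→3, s→4, b→5
second ordering as positions: [2, 3, 5, 1, 4]
Discordant pairs = inversions in this position sequence.
2: 1 → 1
3: 1 → 1
5: 1, 4 → 2
1: 0
4: 0
Total: 1 + 1 + 2 + 0 + 0 = 4

4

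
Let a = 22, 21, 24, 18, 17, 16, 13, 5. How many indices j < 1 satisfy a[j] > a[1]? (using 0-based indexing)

The element at index 1 is 21.
Elements before it: 22
Those larger than 21: 22

1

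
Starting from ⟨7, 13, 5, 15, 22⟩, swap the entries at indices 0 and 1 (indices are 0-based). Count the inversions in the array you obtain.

Positions 0 and 1 hold 7 and 13; after swapping, the array is [13, 7, 5, 15, 22].
Sweep left to right; for each value list the smaller values that follow it:
13 → 7, 5 → 2
7 → 5 → 1
5 → none → 0
15 → none → 0
22 → none → 0
Sum: 2 + 1 + 0 + 0 + 0 = 3

3 inversions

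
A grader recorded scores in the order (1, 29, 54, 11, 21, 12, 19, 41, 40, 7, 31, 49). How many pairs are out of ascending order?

Out-of-order pairs: 25

Count, for each position, how many later elements it exceeds:
1: 0
29: 5
54: 9
11: 1
21: 3
12: 1
19: 1
41: 3
40: 2
7: 0
31: 0
49: 0
Sum: 0 + 5 + 9 + 1 + 3 + 1 + 1 + 3 + 2 + 0 + 0 + 0 = 25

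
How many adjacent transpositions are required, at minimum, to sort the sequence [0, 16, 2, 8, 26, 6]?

5

The minimum number of adjacent swaps to sort an array equals its inversion count, since every such swap removes exactly one inversion.
Count inversions — for each element, later elements that are smaller:
0: none → 0
16: 2, 8, 6 → 3
2: none → 0
8: 6 → 1
26: 6 → 1
6: none → 0
Total inversions: 0 + 3 + 0 + 1 + 1 + 0 = 5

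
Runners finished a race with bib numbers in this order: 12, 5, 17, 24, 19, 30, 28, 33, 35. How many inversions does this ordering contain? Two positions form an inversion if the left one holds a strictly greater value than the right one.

3

Element-by-element contributions:
12: 1
5: 0
17: 0
24: 1
19: 0
30: 1
28: 0
33: 0
35: 0
Sum: 1 + 0 + 0 + 1 + 0 + 1 + 0 + 0 + 0 = 3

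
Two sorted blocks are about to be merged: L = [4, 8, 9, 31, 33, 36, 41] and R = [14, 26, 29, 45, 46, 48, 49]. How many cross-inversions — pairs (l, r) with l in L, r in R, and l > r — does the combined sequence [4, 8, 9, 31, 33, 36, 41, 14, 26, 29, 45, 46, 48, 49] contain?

12

For each element r of the right run, count left-run elements greater than r:
r = 14: 31, 33, 36, 41 → 4
r = 26: 31, 33, 36, 41 → 4
r = 29: 31, 33, 36, 41 → 4
r = 45: none → 0
r = 46: none → 0
r = 48: none → 0
r = 49: none → 0
Cross-inversions: 4 + 4 + 4 + 0 + 0 + 0 + 0 = 12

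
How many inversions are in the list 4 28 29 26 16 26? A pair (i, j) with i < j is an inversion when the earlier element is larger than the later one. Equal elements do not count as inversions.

7

Listing every pair i<j with a[i]>a[j] (using 0-based positions):
(1,3): 28 > 26
(1,4): 28 > 16
(1,5): 28 > 26
(2,3): 29 > 26
(2,4): 29 > 16
(2,5): 29 > 26
(3,4): 26 > 16
That's 7 pairs.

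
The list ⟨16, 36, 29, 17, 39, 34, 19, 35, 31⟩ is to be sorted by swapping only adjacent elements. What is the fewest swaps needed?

Swaps: 15

The minimum number of adjacent swaps to sort an array equals its inversion count, since every such swap removes exactly one inversion.
Count inversions — for each element, later elements that are smaller:
16: none → 0
36: 29, 17, 34, 19, 35, 31 → 6
29: 17, 19 → 2
17: none → 0
39: 34, 19, 35, 31 → 4
34: 19, 31 → 2
19: none → 0
35: 31 → 1
31: none → 0
Total inversions: 0 + 6 + 2 + 0 + 4 + 2 + 0 + 1 + 0 = 15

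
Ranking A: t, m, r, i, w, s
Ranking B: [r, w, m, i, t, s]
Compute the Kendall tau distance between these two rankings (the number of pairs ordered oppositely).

7

Assign each item its position (1..6) in the first ordering, then rewrite the second ordering as that position sequence:
positions: t→1, m→2, r→3, i→4, w→5, s→6
second ordering as positions: [3, 5, 2, 4, 1, 6]
Discordant pairs = inversions in this position sequence.
3: 2, 1 → 2
5: 2, 4, 1 → 3
2: 1 → 1
4: 1 → 1
1: 0
6: 0
Total: 2 + 3 + 1 + 1 + 0 + 0 = 7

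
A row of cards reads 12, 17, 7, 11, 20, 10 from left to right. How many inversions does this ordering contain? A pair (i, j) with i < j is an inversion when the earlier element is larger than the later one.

Inversions: 8

Count, for each position, how many later elements it exceeds:
12: 3
17: 3
7: 0
11: 1
20: 1
10: 0
Sum: 3 + 3 + 0 + 1 + 1 + 0 = 8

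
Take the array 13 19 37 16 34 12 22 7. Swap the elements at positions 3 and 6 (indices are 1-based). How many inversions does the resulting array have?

There are 12 inversions.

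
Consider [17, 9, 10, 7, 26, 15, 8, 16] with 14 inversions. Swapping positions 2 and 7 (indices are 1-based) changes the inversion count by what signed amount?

Positions 2 and 7 hold 9 and 8; after swapping, the array is [17, 8, 10, 7, 26, 15, 9, 16].
Element-by-element contributions:
17 → 8, 10, 7, 15, 9, 16 → 6
8 → 7 → 1
10 → 7, 9 → 2
7 → none → 0
26 → 15, 9, 16 → 3
15 → 9 → 1
9 → none → 0
16 → none → 0
Sum: 6 + 1 + 2 + 0 + 3 + 1 + 0 + 0 = 13
Change: 13 − 14 = -1

-1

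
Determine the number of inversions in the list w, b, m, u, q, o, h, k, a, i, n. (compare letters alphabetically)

Count, for each position, how many later elements it exceeds:
w → b, m, u, q, o, h, k, a, i, n → 10
b → a → 1
m → h, k, a, i → 4
u → q, o, h, k, a, i, n → 7
q → o, h, k, a, i, n → 6
o → h, k, a, i, n → 5
h → a → 1
k → a, i → 2
a → none → 0
i → none → 0
n → none → 0
Sum: 10 + 1 + 4 + 7 + 6 + 5 + 1 + 2 + 0 + 0 + 0 = 36

36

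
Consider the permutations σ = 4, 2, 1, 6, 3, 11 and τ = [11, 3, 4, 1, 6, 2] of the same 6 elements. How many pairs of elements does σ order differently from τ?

11

Assign each item its position (1..6) in the first ordering, then rewrite the second ordering as that position sequence:
positions: 4→1, 2→2, 1→3, 6→4, 3→5, 11→6
second ordering as positions: [6, 5, 1, 3, 4, 2]
Discordant pairs = inversions in this position sequence.
6: 5, 1, 3, 4, 2 → 5
5: 1, 3, 4, 2 → 4
1: 0
3: 2 → 1
4: 2 → 1
2: 0
Total: 5 + 4 + 0 + 1 + 1 + 0 = 11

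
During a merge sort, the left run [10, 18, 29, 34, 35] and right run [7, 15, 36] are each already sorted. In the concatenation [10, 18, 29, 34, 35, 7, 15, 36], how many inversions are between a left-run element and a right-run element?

For each element r of the right run, count left-run elements greater than r:
r = 7: 10, 18, 29, 34, 35 → 5
r = 15: 18, 29, 34, 35 → 4
r = 36: none → 0
Cross-inversions: 5 + 4 + 0 = 9

9 split inversions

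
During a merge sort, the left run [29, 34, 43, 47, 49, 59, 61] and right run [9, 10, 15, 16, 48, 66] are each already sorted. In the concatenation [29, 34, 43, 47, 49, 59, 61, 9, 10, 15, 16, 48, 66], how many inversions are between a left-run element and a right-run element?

31

For each element r of the right run, count left-run elements greater than r:
r = 9: 29, 34, 43, 47, 49, 59, 61 → 7
r = 10: 29, 34, 43, 47, 49, 59, 61 → 7
r = 15: 29, 34, 43, 47, 49, 59, 61 → 7
r = 16: 29, 34, 43, 47, 49, 59, 61 → 7
r = 48: 49, 59, 61 → 3
r = 66: none → 0
Cross-inversions: 7 + 7 + 7 + 7 + 3 + 0 = 31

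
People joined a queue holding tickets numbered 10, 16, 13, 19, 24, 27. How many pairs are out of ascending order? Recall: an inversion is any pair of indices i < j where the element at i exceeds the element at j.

1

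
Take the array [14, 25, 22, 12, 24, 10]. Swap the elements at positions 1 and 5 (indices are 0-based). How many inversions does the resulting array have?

Inversions: 3

Positions 1 and 5 hold 25 and 10; after swapping, the array is [14, 10, 22, 12, 24, 25].
Sweep left to right; for each value list the smaller values that follow it:
14 → 10, 12 → 2
10 → none → 0
22 → 12 → 1
12 → none → 0
24 → none → 0
25 → none → 0
Sum: 2 + 0 + 1 + 0 + 0 + 0 = 3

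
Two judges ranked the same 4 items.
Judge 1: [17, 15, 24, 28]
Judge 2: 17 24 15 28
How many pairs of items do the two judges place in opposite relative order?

1 discordant pair

Assign each item its position (1..4) in the first ordering, then rewrite the second ordering as that position sequence:
positions: 17→1, 15→2, 24→3, 28→4
second ordering as positions: [1, 3, 2, 4]
Discordant pairs = inversions in this position sequence.
1: 0
3: 2 → 1
2: 0
4: 0
Total: 0 + 1 + 0 + 0 = 1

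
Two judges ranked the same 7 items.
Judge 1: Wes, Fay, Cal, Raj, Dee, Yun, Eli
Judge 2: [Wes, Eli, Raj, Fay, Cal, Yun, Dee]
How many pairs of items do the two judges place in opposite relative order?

8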